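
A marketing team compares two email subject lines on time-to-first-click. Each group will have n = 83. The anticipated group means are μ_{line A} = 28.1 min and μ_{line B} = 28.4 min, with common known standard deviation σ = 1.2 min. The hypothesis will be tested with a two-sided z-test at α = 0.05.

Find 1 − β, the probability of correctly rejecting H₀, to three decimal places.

Standardized effect: d = |μ_{line A} − μ_{line B}| / σ = |28.1 − 28.4| / 1.2 = 0.2500
Noncentrality parameter: δ = d·√(n/2) = 0.2500 × √(83/2) = 1.6105
Two-sided α = 0.05 → critical value z_{0.025} = 1.960.
Power = Φ(δ − 1.960) + Φ(−δ − 1.960) = Φ(-0.349) + Φ(-3.570) = 0.3634 + 0.0002 = 0.3636.

Power ≈ 0.364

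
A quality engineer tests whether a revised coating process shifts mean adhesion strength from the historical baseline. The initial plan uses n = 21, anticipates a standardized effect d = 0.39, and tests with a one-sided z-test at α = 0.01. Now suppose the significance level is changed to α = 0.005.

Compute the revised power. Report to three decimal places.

δ = d·√n = 0.39 × √21 = 1.7872 (unchanged). New critical value: z_{0.005} = 2.576.
Revised power = P(Z > 2.576 − δ) = Φ(-0.789) = 0.2152.

Power ≈ 0.215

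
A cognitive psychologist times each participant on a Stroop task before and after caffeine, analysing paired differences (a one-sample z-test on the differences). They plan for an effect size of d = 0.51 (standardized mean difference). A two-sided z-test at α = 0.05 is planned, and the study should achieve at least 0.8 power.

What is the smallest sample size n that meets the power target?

n = 31

Set Φ(δ − 1.960) = 0.8; then δ − 1.960 = Φ⁻¹(0.8) = 0.842, giving δ = 2.802.
(For δ > 0 the lower-tail rejection region contributes negligibly to power, so the one-term inversion is standard.)
δ = d·√n ⇒ n = (δ/d)² = (2.802 / 0.51)² = 30.18.
Rounding up, n = 31.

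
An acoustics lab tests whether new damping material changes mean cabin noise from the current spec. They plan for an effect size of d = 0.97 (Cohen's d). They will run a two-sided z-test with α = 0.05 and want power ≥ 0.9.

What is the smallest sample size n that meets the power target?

n = 12

For power 0.9 need Φ(δ − z_{0.025}) = 0.9, so δ = z_{0.025} + z_{0.10} = 1.960 + 1.282 = 3.242.
(For δ > 0 the lower-tail rejection region contributes negligibly to power, so the one-term inversion is standard.)
δ = d·√n ⇒ n = (δ/d)² = (3.242 / 0.97)² = 11.17.
Rounding up, n = 12.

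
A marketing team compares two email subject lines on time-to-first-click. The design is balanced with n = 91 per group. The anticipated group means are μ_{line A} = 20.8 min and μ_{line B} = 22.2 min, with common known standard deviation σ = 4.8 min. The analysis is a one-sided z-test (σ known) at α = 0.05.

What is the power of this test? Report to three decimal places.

Power ≈ 0.626

Standardized effect: d = |μ_{line A} − μ_{line B}| / σ = |20.8 − 22.2| / 4.8 = 0.2917
Noncentrality parameter: δ = d·√(n/2) = 0.2917 × √(91/2) = 1.9674
One-sided α = 0.05 → critical value z_{0.05} = 1.645.
Power = P(Z > 1.645 − δ) = Φ(0.323) = 0.6265.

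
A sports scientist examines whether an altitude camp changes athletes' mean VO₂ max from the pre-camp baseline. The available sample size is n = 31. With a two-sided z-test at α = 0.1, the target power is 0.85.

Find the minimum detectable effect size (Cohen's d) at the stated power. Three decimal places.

Required noncentrality: δ = z_{0.05} + z_{0.15} = 1.645 + 1.036 = 2.681.
(Lower-tail contribution to power is negligible for δ > 0.)
δ = d·√n ⇒ d = δ/√n = 2.681/√31 = 0.4816.

d ≈ 0.482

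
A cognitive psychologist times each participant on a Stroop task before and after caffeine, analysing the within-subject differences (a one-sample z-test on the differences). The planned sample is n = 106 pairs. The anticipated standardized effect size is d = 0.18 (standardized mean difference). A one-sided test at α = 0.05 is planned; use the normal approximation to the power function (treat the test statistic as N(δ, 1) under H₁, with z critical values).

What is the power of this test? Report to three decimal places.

Power ≈ 0.583

Noncentrality parameter: δ = d·√n = 0.18 × √106 = 1.8532
One-sided α = 0.05 → critical value z_{0.05} = 1.645.
Power = P(Z > 1.645 − δ) = Φ(0.208) = 0.5825.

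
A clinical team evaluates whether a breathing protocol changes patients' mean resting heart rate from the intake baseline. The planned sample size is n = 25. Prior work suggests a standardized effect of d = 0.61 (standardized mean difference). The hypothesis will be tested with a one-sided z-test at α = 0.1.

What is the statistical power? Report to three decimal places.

Power ≈ 0.962

Noncentrality parameter: δ = d·√n = 0.61 × √25 = 3.0500
Critical value for a one-sided test at α = 0.1: z_α = 1.282.
Power = Φ(δ − 1.282) = Φ(1.768) = 0.9615.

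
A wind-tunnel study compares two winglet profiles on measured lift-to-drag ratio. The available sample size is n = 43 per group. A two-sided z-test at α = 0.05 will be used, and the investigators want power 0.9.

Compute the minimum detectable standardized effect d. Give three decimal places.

Need Φ(δ − 1.960) = 0.9, so δ = 1.960 + 1.282 = 3.242.
(The second rejection-region term Φ(−δ − z_{α/2}) is negligible and dropped.)
δ = d·√(n/2) ⇒ d = δ/√(n/2) = 3.242/√(43/2) = 0.6991.

d ≈ 0.699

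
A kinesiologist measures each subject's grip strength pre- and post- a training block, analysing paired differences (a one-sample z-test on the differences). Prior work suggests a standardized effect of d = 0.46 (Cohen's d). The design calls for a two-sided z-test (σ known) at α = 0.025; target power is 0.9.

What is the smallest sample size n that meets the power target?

Set Φ(δ − 2.241) = 0.9; then δ − 2.241 = Φ⁻¹(0.9) = 1.282, giving δ = 3.523.
(The Φ(−δ − z_{α/2}) term is vanishingly small for δ > 0 and is dropped in the standard sample-size formula.)
δ = d·√n ⇒ n = (δ/d)² = (3.523 / 0.46)² = 58.65.
Rounding up, n = 59.

n = 59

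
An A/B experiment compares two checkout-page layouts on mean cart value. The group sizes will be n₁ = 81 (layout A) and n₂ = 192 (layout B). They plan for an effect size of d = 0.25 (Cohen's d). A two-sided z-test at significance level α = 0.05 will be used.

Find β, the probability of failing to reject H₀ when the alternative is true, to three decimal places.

β ≈ 0.529

Noncentrality parameter: δ = d / √(1/n₁ + 1/n₂) = 0.25 / √(1/81 + 1/192) = 1.8869
Critical value for a two-sided test at α = 0.05: z_{α/2} = 1.960.
Power = Φ(δ − 1.960) + Φ(−δ − 1.960) = Φ(-0.073) + Φ(-3.847) = 0.4709 + 0.0001 = 0.4709.
Type II error: β = 1 − power = 1 − 0.4709 = 0.5291.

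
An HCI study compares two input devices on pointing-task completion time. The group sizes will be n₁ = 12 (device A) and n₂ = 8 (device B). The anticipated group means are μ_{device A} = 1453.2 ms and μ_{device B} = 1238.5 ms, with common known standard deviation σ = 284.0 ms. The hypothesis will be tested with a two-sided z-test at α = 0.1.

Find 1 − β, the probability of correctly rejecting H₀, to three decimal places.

Power ≈ 0.505

Standardized effect: d = |μ_{device A} − μ_{device B}| / σ = |1453.2 − 1238.5| / 284.0 = 0.7560
Noncentrality parameter: δ = d / √(1/n₁ + 1/n₂) = 0.7560 / √(1/12 + 1/8) = 1.6563
Critical value for a two-sided test at α = 0.1: z_{α/2} = 1.645.
Power = Φ(δ − 1.645) + Φ(−δ − 1.645) = Φ(0.011) + Φ(-3.301) = 0.5046 + 0.0005 = 0.5050.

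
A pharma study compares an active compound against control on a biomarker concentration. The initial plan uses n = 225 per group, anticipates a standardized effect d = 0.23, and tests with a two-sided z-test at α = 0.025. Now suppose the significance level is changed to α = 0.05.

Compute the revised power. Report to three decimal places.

Power ≈ 0.684

δ = d·√(n/2) = 0.23 × √(225/2) = 2.4395 (unchanged). New critical value: z_{0.025} = 1.960.
Revised power = Φ(δ − 1.960) + Φ(−δ − 1.960) = Φ(0.480) + Φ(-4.399) = 0.6842 + 0.0000 = 0.6842.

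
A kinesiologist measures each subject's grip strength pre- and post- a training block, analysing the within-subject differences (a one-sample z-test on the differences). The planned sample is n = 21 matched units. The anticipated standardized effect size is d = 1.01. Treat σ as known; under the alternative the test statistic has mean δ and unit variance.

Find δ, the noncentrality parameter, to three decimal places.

The noncentrality parameter scales effect size by the design's sample-size factor: δ = d·√n = 1.01 × √21 = 4.6284

δ ≈ 4.628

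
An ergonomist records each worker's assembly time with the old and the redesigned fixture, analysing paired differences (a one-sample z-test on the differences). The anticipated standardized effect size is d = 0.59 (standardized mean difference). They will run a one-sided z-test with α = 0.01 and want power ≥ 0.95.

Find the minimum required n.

For power 0.95 need Φ(δ − z_{0.01}) = 0.95, so δ = z_{0.01} + z_{0.05} = 2.326 + 1.645 = 3.971.
δ = d·√n ⇒ n = (δ/d)² = (3.971 / 0.59)² = 45.30.
Round up to the next whole unit.

n = 46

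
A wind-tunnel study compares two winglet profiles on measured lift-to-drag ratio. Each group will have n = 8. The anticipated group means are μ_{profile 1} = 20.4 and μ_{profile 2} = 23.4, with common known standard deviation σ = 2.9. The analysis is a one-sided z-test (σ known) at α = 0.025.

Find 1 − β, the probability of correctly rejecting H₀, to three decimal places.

Power ≈ 0.543

Standardized effect: d = |μ_{profile 1} − μ_{profile 2}| / σ = |20.4 − 23.4| / 2.9 = 1.0345
Noncentrality parameter: δ = d·√(n/2) = 1.0345 × √(8/2) = 2.0690
Critical value for a one-sided test at α = 0.025: z_α = 1.960.
Power = P(Z > 1.960 − δ) = Φ(0.109) = 0.5434.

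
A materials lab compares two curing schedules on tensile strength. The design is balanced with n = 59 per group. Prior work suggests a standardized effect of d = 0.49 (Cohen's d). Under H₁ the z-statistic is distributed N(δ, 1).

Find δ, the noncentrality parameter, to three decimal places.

The noncentrality parameter scales effect size by the design's sample-size factor: δ = d·√(n/2) = 0.49 × √(59/2) = 2.6614

δ ≈ 2.661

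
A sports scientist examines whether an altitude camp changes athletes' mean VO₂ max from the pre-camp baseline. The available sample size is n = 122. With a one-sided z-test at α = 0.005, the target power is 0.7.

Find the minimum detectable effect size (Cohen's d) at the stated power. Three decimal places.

Required noncentrality: δ = z_{0.005} + z_{0.30} = 2.576 + 0.524 = 3.100.
δ = d·√n ⇒ d = δ/√n = 3.100/√122 = 0.2807.

d ≈ 0.281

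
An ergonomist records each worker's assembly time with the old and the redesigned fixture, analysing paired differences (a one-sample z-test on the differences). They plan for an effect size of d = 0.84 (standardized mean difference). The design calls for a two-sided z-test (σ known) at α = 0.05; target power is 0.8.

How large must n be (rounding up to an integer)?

Set Φ(δ − 1.960) = 0.8; then δ − 1.960 = Φ⁻¹(0.8) = 0.842, giving δ = 2.802.
(The Φ(−δ − z_{α/2}) term is vanishingly small for δ > 0 and is dropped in the standard sample-size formula.)
δ = d·√n ⇒ n = (δ/d)² = (2.802 / 0.84)² = 11.12.
Round up to the next whole unit.

n = 12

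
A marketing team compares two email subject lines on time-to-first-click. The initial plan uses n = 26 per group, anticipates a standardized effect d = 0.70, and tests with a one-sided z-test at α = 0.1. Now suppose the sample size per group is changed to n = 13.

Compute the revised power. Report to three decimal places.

Power ≈ 0.693

With n = 13 per group: δ = d·√(n/2) = 0.70 × √(13/2) = 1.7847. Critical value z_{0.1} = 1.282.
Revised power = P(Z > 1.282 − δ) = Φ(0.503) = 0.6926.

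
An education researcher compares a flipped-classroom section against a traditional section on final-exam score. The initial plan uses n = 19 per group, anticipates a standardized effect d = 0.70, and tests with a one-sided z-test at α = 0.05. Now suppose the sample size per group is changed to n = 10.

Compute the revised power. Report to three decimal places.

Power ≈ 0.468

With n = 10 per group: δ = d·√(n/2) = 0.70 × √(10/2) = 1.5652. Critical value z_{0.05} = 1.645.
Revised power = Φ(δ − 1.645) = Φ(-0.080) = 0.4683.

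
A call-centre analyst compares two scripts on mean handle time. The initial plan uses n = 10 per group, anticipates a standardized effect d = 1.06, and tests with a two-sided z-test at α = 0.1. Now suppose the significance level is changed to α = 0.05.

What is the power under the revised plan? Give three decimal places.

Power ≈ 0.659

δ = d·√(n/2) = 1.06 × √(10/2) = 2.3702 (unchanged). New critical value: z_{0.025} = 1.960.
Revised power = Φ(δ − 1.960) + Φ(−δ − 1.960) = Φ(0.410) + Φ(-4.330) = 0.6592 + 0.0000 = 0.6592.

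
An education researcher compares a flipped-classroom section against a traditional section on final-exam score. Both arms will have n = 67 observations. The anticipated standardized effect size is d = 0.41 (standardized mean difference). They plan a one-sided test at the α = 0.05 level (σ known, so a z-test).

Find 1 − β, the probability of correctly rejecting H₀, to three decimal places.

Power ≈ 0.767

Noncentrality parameter: δ = d·√(n/2) = 0.41 × √(67/2) = 2.3730
Critical value for a one-sided test at α = 0.05: z_α = 1.645.
Power = Φ(δ − 1.645) = Φ(0.728) = 0.7668.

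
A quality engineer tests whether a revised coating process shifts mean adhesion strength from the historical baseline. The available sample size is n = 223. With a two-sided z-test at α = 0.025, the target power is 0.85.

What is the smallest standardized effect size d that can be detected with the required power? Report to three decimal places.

Required noncentrality: δ = z_{0.0125} + z_{0.15} = 2.241 + 1.036 = 3.278.
(Lower-tail contribution to power is negligible for δ > 0.)
δ = d·√n ⇒ d = δ/√n = 3.278/√223 = 0.2195.

d ≈ 0.220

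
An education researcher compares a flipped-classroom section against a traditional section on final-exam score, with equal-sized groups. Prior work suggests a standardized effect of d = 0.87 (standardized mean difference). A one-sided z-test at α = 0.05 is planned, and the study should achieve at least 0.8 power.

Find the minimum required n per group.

n = 17 per group

Set Φ(δ − 1.645) = 0.8; then δ − 1.645 = Φ⁻¹(0.8) = 0.842, giving δ = 2.486.
δ = d·√(n/2) ⇒ n = 2(δ/d)² = 2 × (2.486 / 0.87)² = 16.34.
Round up to the next whole unit.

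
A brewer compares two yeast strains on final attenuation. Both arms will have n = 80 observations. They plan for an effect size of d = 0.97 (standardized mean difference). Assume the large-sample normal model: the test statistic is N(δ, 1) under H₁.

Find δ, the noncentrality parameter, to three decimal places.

δ ≈ 6.135

The noncentrality parameter scales effect size by the design's sample-size factor: δ = d·√(n/2) = 0.97 × √(80/2) = 6.1348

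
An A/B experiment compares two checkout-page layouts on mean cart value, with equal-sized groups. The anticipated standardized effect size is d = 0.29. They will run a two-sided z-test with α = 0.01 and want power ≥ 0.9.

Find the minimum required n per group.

Set Φ(δ − 2.576) = 0.9; then δ − 2.576 = Φ⁻¹(0.9) = 1.282, giving δ = 3.857.
(Ignoring the negligible lower-tail rejection probability gives the usual closed-form inversion.)
δ = d·√(n/2) ⇒ n = 2(δ/d)² = 2 × (3.857 / 0.29)² = 353.85.
Rounding up, n = 354 per group.

n = 354 per group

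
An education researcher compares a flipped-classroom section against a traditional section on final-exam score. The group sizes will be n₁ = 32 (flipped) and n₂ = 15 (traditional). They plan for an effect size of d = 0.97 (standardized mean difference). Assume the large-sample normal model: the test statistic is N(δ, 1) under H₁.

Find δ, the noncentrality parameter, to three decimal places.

δ = d / √(1/n₁ + 1/n₂) = 0.97 / √(1/32 + 1/15) = 3.0999

δ ≈ 3.100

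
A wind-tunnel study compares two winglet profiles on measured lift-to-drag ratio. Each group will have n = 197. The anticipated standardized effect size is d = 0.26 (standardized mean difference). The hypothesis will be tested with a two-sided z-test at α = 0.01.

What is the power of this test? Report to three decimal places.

Power ≈ 0.502

Noncentrality parameter: δ = d·√(n/2) = 0.26 × √(197/2) = 2.5804
Two-sided α = 0.01 → critical value z_{0.005} = 2.576.
Power = Φ(δ − 2.576) + Φ(−δ − 2.576) = Φ(0.005) + Φ(-5.156) = 0.5018 + 0.0000 = 0.5018.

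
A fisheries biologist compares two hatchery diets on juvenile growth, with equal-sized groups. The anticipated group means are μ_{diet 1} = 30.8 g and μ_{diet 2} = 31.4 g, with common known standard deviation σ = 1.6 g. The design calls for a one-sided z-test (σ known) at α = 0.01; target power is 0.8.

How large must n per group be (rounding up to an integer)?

Standardized effect: d = |μ_{diet 1} − μ_{diet 2}| / σ = |30.8 − 31.4| / 1.6 = 0.3750
For power 0.8 need Φ(δ − z_{0.01}) = 0.8, so δ = z_{0.01} + z_{0.20} = 2.326 + 0.842 = 3.168.
δ = d·√(n/2) ⇒ n = 2(δ/d)² = 2 × (3.168 / 0.3750)² = 142.73.
Rounding up, n = 143 per group.

n = 143 per group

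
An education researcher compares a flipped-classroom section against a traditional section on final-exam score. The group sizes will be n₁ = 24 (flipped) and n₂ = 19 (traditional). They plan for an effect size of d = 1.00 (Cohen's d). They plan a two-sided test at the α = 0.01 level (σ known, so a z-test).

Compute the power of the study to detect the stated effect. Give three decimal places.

Power ≈ 0.752

Noncentrality parameter: δ = d / √(1/n₁ + 1/n₂) = 1.00 / √(1/24 + 1/19) = 3.2565
Critical value for a two-sided test at α = 0.01: z_{α/2} = 2.576.
Power = Φ(δ − 2.576) + Φ(−δ − 2.576) = Φ(0.681) + Φ(-5.832) = 0.7520 + 0.0000 = 0.7520.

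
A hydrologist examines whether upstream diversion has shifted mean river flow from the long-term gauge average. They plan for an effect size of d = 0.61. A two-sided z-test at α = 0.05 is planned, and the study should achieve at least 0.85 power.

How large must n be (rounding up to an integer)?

For power 0.85 need Φ(δ − z_{0.025}) = 0.85, so δ = z_{0.025} + z_{0.15} = 1.960 + 1.036 = 2.996.
(For δ > 0 the lower-tail rejection region contributes negligibly to power, so the one-term inversion is standard.)
δ = d·√n ⇒ n = (δ/d)² = (2.996 / 0.61)² = 24.13.
Round up to the next whole unit.

n = 25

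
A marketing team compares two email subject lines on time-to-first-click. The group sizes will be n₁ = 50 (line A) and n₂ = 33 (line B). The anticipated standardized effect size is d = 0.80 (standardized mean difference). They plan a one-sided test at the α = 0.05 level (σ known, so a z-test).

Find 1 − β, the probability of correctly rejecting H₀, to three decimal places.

Power ≈ 0.973

Noncentrality parameter: δ = d / √(1/n₁ + 1/n₂) = 0.80 / √(1/50 + 1/33) = 3.5669
One-sided α = 0.05 → critical value z_{0.05} = 1.645.
Power = Φ(δ − 1.645) = Φ(1.922) = 0.9727.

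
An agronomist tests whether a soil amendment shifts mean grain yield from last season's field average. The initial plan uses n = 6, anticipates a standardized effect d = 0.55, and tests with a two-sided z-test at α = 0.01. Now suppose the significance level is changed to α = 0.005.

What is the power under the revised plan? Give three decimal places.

δ = d·√n = 0.55 × √6 = 1.3472 (unchanged). New critical value: z_{0.0025} = 2.807.
Revised power = Φ(δ − 2.807) + Φ(−δ − 2.807) = Φ(-1.460) + Φ(-4.154) = 0.0722 + 0.0000 = 0.0722.

Power ≈ 0.072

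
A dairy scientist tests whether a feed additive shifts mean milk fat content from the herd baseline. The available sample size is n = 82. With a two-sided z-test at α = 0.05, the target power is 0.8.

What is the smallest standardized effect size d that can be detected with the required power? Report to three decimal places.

d ≈ 0.309

Need Φ(δ − 1.960) = 0.8, so δ = 1.960 + 0.842 = 2.802.
(The second rejection-region term Φ(−δ − z_{α/2}) is negligible and dropped.)
δ = d·√n ⇒ d = δ/√n = 2.802/√82 = 0.3094.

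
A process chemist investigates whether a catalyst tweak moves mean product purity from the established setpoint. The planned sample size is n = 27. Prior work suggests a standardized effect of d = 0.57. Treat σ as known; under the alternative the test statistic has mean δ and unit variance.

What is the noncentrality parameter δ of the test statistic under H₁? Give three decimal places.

δ ≈ 2.962

δ = d·√n = 0.57 × √27 = 2.9618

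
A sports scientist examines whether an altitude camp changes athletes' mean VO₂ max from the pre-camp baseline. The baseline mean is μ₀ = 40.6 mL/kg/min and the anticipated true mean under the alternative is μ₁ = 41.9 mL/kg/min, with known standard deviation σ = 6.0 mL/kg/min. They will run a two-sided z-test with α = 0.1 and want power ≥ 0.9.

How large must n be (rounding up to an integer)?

Standardized effect: d = |μ₁ − μ₀| / σ = |41.9 − 40.6| / 6.0 = 0.2167
Set Φ(δ − 1.645) = 0.9; then δ − 1.645 = Φ⁻¹(0.9) = 1.282, giving δ = 2.926.
(The Φ(−δ − z_{α/2}) term is vanishingly small for δ > 0 and is dropped in the standard sample-size formula.)
δ = d·√n ⇒ n = (δ/d)² = (2.926 / 0.2167)² = 182.43.
Round up to the next whole unit.

n = 183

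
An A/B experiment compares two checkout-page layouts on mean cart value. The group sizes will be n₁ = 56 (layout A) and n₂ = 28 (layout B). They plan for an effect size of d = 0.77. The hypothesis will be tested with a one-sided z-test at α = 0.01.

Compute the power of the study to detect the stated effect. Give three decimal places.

Power ≈ 0.841

Noncentrality parameter: δ = d / √(1/n₁ + 1/n₂) = 0.77 / √(1/56 + 1/28) = 3.3268
One-sided α = 0.01 → critical value z_{0.01} = 2.326.
Power = P(Z > 2.326 − δ) = Φ(1.000) = 0.8414.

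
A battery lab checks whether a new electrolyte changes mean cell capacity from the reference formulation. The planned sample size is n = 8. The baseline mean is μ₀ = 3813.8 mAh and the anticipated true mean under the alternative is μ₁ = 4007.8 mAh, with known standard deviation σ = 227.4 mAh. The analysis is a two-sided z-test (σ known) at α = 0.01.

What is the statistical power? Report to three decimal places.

Standardized effect: d = |μ₁ − μ₀| / σ = |4007.8 − 3813.8| / 227.4 = 0.8531
Noncentrality parameter: δ = d·√n = 0.8531 × √8 = 2.4130
Two-sided α = 0.01 → critical value z_{0.005} = 2.576.
Power = Φ(δ − 2.576) + Φ(−δ − 2.576) = Φ(-0.163) + Φ(-4.989) = 0.4353 + 0.0000 = 0.4353.

Power ≈ 0.435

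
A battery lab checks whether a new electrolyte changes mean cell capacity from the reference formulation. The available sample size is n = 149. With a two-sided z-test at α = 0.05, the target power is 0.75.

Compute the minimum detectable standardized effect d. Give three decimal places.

Need Φ(δ − 1.960) = 0.75, so δ = 1.960 + 0.674 = 2.634.
(Lower-tail contribution to power is negligible for δ > 0.)
δ = d·√n ⇒ d = δ/√n = 2.634/√149 = 0.2158.

d ≈ 0.216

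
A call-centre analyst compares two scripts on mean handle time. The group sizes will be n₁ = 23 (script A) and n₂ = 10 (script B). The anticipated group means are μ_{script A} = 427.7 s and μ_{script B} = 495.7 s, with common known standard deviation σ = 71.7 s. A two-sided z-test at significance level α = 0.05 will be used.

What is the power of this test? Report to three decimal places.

Power ≈ 0.707

Standardized effect: d = |μ_{script A} − μ_{script B}| / σ = |427.7 − 495.7| / 71.7 = 0.9484
Noncentrality parameter: δ = d / √(1/n₁ + 1/n₂) = 0.9484 / √(1/23 + 1/10) = 2.5038
Two-sided α = 0.05 → critical value z_{0.025} = 1.960.
Power = Φ(δ − 1.960) + Φ(−δ − 1.960) = Φ(0.544) + Φ(-4.464) = 0.7067 + 0.0000 = 0.7067.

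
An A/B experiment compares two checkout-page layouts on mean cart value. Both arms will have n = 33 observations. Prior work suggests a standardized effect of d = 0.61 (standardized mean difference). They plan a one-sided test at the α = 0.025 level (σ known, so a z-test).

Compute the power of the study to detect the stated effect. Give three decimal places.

Power ≈ 0.698

Noncentrality parameter: δ = d·√(n/2) = 0.61 × √(33/2) = 2.4778
Critical value for a one-sided test at α = 0.025: z_α = 1.960.
Power = P(Z > 1.960 − δ) = Φ(0.518) = 0.6977.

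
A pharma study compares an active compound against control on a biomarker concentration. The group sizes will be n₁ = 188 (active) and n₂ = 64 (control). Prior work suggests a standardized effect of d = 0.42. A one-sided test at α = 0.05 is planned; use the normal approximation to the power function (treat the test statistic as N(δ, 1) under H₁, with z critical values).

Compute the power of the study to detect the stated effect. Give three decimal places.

Noncentrality parameter: δ = d / √(1/n₁ + 1/n₂) = 0.42 / √(1/188 + 1/64) = 2.9021
Critical value for a one-sided test at α = 0.05: z_α = 1.645.
Power = P(Z > 1.645 − δ) = Φ(1.257) = 0.8957.

Power ≈ 0.896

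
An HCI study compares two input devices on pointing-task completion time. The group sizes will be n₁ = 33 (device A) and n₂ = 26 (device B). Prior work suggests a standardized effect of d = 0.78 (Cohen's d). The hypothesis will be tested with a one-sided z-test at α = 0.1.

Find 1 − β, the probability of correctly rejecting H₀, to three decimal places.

Noncentrality parameter: δ = d / √(1/n₁ + 1/n₂) = 0.78 / √(1/33 + 1/26) = 2.9745
One-sided α = 0.1 → critical value z_{0.1} = 1.282.
Power = Φ(δ − 1.282) = Φ(1.693) = 0.9548.

Power ≈ 0.955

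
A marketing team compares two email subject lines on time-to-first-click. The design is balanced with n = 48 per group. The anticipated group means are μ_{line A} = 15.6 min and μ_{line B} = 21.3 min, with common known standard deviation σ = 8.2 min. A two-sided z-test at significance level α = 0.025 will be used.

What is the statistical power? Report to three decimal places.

Standardized effect: d = |μ_{line A} − μ_{line B}| / σ = |15.6 − 21.3| / 8.2 = 0.6951
Noncentrality parameter: δ = d·√(n/2) = 0.6951 × √(48/2) = 3.4054
Two-sided α = 0.025 → critical value z_{0.0125} = 2.241.
Power = Φ(δ − 2.241) + Φ(−δ − 2.241) = Φ(1.164) + Φ(-5.647) = 0.8778 + 0.0000 = 0.8778.

Power ≈ 0.878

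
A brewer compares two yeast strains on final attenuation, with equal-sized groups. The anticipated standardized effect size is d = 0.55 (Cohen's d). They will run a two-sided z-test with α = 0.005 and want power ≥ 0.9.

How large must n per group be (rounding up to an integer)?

For power 0.9 need Φ(δ − z_{0.0025}) = 0.9, so δ = z_{0.0025} + z_{0.10} = 2.807 + 1.282 = 4.089.
(Ignoring the negligible lower-tail rejection probability gives the usual closed-form inversion.)
δ = d·√(n/2) ⇒ n = 2(δ/d)² = 2 × (4.089 / 0.55)² = 110.52.
Round up to the next whole unit.

n = 111 per group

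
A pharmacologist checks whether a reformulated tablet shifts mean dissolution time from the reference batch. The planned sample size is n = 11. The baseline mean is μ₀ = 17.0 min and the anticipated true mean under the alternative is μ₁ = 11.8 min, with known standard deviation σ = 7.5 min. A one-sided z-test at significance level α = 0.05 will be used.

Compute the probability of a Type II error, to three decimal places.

Standardized effect: d = |μ₁ − μ₀| / σ = |11.8 − 17.0| / 7.5 = 0.6933
Noncentrality parameter: δ = d·√n = 0.6933 × √11 = 2.2995
One-sided α = 0.05 → critical value z_{0.05} = 1.645.
Power = Φ(δ − 1.645) = Φ(0.655) = 0.7437.
Type II error: β = 1 − power = 1 − 0.7437 = 0.2563.

β ≈ 0.256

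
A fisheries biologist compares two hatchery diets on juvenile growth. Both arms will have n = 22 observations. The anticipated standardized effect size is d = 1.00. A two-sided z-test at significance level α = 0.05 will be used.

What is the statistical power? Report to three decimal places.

Noncentrality parameter: δ = d·√(n/2) = 1.00 × √(22/2) = 3.3166
Critical value for a two-sided test at α = 0.05: z_{α/2} = 1.960.
Power = Φ(δ − 1.960) + Φ(−δ − 1.960) = Φ(1.357) + Φ(-5.277) = 0.9126 + 0.0000 = 0.9126.

Power ≈ 0.913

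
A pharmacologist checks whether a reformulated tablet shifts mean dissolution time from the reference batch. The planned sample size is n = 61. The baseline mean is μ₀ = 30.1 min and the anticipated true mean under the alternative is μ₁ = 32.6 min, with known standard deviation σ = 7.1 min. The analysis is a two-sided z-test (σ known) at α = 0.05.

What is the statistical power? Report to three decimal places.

Power ≈ 0.785

Standardized effect: d = |μ₁ − μ₀| / σ = |32.6 − 30.1| / 7.1 = 0.3521
Noncentrality parameter: δ = d·√n = 0.3521 × √61 = 2.7501
Two-sided α = 0.05 → critical value z_{0.025} = 1.960.
Power = Φ(δ − 1.960) + Φ(−δ − 1.960) = Φ(0.790) + Φ(-4.710) = 0.7853 + 0.0000 = 0.7853.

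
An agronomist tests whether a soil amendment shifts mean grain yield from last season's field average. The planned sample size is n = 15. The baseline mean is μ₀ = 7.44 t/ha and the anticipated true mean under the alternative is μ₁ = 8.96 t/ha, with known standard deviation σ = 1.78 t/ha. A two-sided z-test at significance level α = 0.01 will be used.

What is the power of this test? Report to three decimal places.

Power ≈ 0.768

Standardized effect: d = |μ₁ − μ₀| / σ = |8.96 − 7.44| / 1.78 = 0.8539
Noncentrality parameter: δ = d·√n = 0.8539 × √15 = 3.3073
Two-sided α = 0.01 → critical value z_{0.005} = 2.576.
Power = Φ(δ − 2.576) + Φ(−δ − 2.576) = Φ(0.731) + Φ(-5.883) = 0.7677 + 0.0000 = 0.7677.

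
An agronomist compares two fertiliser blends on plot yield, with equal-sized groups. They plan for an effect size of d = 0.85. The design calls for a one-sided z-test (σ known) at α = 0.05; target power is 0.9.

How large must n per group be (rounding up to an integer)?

For power 0.9 need Φ(δ − z_{0.05}) = 0.9, so δ = z_{0.05} + z_{0.10} = 1.645 + 1.282 = 2.926.
δ = d·√(n/2) ⇒ n = 2(δ/d)² = 2 × (2.926 / 0.85)² = 23.71.
Round up to the next whole unit.

n = 24 per group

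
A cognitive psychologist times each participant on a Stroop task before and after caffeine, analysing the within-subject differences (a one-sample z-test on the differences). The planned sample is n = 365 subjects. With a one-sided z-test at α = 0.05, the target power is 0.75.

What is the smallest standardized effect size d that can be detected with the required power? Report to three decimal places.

d ≈ 0.121

Need Φ(δ − 1.645) = 0.75, so δ = 1.645 + 0.674 = 2.319.
δ = d·√n ⇒ d = δ/√n = 2.319/√365 = 0.1214.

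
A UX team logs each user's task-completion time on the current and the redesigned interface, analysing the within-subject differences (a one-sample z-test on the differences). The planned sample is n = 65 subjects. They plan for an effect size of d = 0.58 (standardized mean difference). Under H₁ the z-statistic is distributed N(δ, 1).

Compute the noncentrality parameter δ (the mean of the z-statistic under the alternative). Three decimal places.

δ ≈ 4.676

The noncentrality parameter scales effect size by the design's sample-size factor: δ = d·√n = 0.58 × √65 = 4.6761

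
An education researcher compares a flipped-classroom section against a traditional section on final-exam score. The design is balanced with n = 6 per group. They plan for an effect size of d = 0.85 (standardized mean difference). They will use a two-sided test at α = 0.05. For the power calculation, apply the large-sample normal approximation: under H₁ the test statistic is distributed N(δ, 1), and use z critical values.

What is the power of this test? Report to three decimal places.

Noncentrality parameter: δ = d·√(n/2) = 0.85 × √(6/2) = 1.4722
Critical value for a two-sided test at α = 0.05: z_{α/2} = 1.960.
Power = Φ(δ − 1.960) + Φ(−δ − 1.960) = Φ(-0.488) + Φ(-3.432) = 0.3129 + 0.0003 = 0.3132.

Power ≈ 0.313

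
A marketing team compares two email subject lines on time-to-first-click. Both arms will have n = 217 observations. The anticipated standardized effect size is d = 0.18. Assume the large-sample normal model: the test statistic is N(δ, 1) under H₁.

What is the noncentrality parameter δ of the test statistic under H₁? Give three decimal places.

δ ≈ 1.875

δ = d·√(n/2) = 0.18 × √(217/2) = 1.8749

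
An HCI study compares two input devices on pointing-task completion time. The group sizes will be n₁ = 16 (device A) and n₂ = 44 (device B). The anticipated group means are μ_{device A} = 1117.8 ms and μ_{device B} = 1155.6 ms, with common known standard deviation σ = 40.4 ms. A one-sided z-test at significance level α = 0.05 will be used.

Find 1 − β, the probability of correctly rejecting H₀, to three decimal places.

Power ≈ 0.941

Standardized effect: d = |μ_{device A} − μ_{device B}| / σ = |1117.8 − 1155.6| / 40.4 = 0.9356
Noncentrality parameter: δ = d / √(1/n₁ + 1/n₂) = 0.9356 / √(1/16 + 1/44) = 3.2049
Critical value for a one-sided test at α = 0.05: z_α = 1.645.
Power = P(Z > 1.645 − δ) = Φ(1.560) = 0.9406.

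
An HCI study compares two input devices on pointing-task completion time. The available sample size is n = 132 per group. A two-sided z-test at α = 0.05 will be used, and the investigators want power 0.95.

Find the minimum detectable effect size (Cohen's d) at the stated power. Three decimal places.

d ≈ 0.444

Required noncentrality: δ = z_{0.025} + z_{0.05} = 1.960 + 1.645 = 3.605.
(Lower-tail contribution to power is negligible for δ > 0.)
δ = d·√(n/2) ⇒ d = δ/√(n/2) = 3.605/√(132/2) = 0.4437.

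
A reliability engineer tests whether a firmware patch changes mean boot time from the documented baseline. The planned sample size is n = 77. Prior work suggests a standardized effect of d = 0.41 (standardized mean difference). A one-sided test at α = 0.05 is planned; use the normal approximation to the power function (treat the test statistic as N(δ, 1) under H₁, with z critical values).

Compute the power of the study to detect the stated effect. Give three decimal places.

Noncentrality parameter: δ = d·√n = 0.41 × √77 = 3.5977
Critical value for a one-sided test at α = 0.05: z_α = 1.645.
Power = P(Z > 1.645 − δ) = Φ(1.953) = 0.9746.

Power ≈ 0.975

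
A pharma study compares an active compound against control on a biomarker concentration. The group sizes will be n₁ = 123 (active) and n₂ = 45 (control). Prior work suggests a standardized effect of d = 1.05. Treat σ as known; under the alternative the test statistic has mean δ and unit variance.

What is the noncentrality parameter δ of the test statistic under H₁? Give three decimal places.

δ = d / √(1/n₁ + 1/n₂) = 1.05 / √(1/123 + 1/45) = 6.0269

δ ≈ 6.027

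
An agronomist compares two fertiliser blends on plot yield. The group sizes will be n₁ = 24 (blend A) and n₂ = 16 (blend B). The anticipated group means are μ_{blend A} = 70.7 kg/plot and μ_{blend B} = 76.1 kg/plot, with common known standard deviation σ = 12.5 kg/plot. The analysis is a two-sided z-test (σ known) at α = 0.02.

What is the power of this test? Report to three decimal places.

Standardized effect: d = |μ_{blend A} − μ_{blend B}| / σ = |70.7 − 76.1| / 12.5 = 0.4320
Noncentrality parameter: δ = d / √(1/n₁ + 1/n₂) = 0.4320 / √(1/24 + 1/16) = 1.3385
Critical value for a two-sided test at α = 0.02: z_{α/2} = 2.326.
Power = Φ(δ − 2.326) + Φ(−δ − 2.326) = Φ(-0.988) + Φ(-3.665) = 0.1616 + 0.0001 = 0.1617.

Power ≈ 0.162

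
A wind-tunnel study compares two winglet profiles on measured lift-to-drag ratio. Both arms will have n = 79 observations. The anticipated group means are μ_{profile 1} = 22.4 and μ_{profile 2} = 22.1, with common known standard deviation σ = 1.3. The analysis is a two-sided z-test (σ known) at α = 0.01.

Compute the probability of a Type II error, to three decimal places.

Standardized effect: d = |μ_{profile 1} − μ_{profile 2}| / σ = |22.4 − 22.1| / 1.3 = 0.2308
Noncentrality parameter: δ = d·√(n/2) = 0.2308 × √(79/2) = 1.4504
Two-sided α = 0.01 → critical value z_{0.005} = 2.576.
Power = Φ(δ − 2.576) + Φ(−δ − 2.576) = Φ(-1.125) + Φ(-4.026) = 0.1302 + 0.0000 = 0.1302.
Type II error: β = 1 − power = 1 − 0.1302 = 0.8698.

β ≈ 0.870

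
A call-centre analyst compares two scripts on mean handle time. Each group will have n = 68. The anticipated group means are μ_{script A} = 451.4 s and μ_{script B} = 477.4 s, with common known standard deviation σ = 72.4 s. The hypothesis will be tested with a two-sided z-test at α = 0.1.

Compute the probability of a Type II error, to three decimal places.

β ≈ 0.327

Standardized effect: d = |μ_{script A} − μ_{script B}| / σ = |451.4 − 477.4| / 72.4 = 0.3591
Noncentrality parameter: δ = d·√(n/2) = 0.3591 × √(68/2) = 2.0940
Two-sided α = 0.1 → critical value z_{0.05} = 1.645.
Power = Φ(δ − 1.645) + Φ(−δ − 1.645) = Φ(0.449) + Φ(-3.739) = 0.6733 + 0.0001 = 0.6734.
Type II error: β = 1 − power = 1 − 0.6734 = 0.3266.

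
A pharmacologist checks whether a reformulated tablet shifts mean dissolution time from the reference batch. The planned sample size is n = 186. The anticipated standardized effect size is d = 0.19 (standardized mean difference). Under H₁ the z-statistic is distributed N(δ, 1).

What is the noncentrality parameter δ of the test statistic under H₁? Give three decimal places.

δ = d·√n = 0.19 × √186 = 2.5913

δ ≈ 2.591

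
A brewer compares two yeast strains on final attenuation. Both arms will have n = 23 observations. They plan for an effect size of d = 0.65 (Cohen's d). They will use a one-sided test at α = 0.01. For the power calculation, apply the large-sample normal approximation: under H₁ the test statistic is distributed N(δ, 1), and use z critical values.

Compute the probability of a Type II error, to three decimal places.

Noncentrality parameter: δ = d·√(n/2) = 0.65 × √(23/2) = 2.2043
Critical value for a one-sided test at α = 0.01: z_α = 2.326.
Power = P(Z > 2.326 − δ) = Φ(-0.122) = 0.4514.
Type II error: β = 1 − power = 1 − 0.4514 = 0.5486.

β ≈ 0.549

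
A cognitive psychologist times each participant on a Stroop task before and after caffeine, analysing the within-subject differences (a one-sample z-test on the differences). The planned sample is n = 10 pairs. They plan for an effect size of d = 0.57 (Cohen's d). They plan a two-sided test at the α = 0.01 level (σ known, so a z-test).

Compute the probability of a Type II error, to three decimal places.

Noncentrality parameter: λ = d·√n = 0.57 × √10 = 1.8025
Two-sided α = 0.01 → critical value z_{0.005} = 2.576.
Power = Φ(λ − 2.576) + Φ(−λ − 2.576) = Φ(-0.773) + Φ(-4.378) = 0.2197 + 0.0000 = 0.2197.
Type II error: β = 1 − power = 1 − 0.2197 = 0.7803.

β ≈ 0.780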